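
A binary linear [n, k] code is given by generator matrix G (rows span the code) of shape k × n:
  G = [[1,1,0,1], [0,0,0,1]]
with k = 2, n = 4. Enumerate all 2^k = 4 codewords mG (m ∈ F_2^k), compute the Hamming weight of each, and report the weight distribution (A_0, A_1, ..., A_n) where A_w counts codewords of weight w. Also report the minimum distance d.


Weight distribution: A_0 = 1, A_1 = 1, A_2 = 1, A_3 = 1. Minimum distance d = 1.

Enumerate all 2^2 = 4 messages m ∈ F_2^2.
For each, compute codeword c = mG in F_2^4, then tally its weight.
  m = 00 → c = 0000, weight = 0.
  m = 10 → c = 1101, weight = 3.
  m = 01 → c = 0001, weight = 1.
  m = 11 → c = 1100, weight = 2.
Tally weights:
  weight 0: 1 codewords.
  weight 1: 1 codewords.
  weight 2: 1 codewords.
  weight 3: 1 codewords.
Minimum distance d = smallest w > 0 with A_w > 0 = 1.
Sanity: Σ A_w = 4 = 2^2 = 4 ✓.


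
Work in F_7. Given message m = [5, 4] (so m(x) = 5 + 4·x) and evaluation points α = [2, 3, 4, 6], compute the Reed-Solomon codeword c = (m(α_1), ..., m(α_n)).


c = [6, 3, 0, 1]

Message polynomial: m(x) = 5 + 4·x (mod 7).
For each evaluation point α_i, compute m(α_i) mod 7:
  α_1 = 2: Horner steps 4 → 6, so m(2) = 6.
  α_2 = 3: Horner steps 4 → 3, so m(3) = 3.
  α_3 = 4: Horner steps 4 → 0, so m(4) = 0.
  α_4 = 6: Horner steps 4 → 1, so m(6) = 1.
Codeword c = [6, 3, 0, 1] ∈ F_7^4.


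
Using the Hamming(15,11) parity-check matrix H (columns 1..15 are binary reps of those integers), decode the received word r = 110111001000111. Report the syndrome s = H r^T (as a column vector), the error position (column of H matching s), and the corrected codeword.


s = (0, 0, 0, 1)^T, error position = 1, corrected codeword c = 010111001000111

Compute s = H r^T mod 2 one row at a time:
  s_1 = 0 + 1 + 0 + 0 + 0 + 1 + 1 + 1 = 4 ≡ 0 (mod 2).
  s_2 = 1 + 1 + 1 + 0 + 0 + 1 + 1 + 1 = 6 ≡ 0 (mod 2).
  s_3 = 1 + 0 + 1 + 0 + 0 + 0 + 1 + 1 = 4 ≡ 0 (mod 2).
  s_4 = 1 + 0 + 1 + 0 + 1 + 0 + 1 + 1 = 5 ≡ 1 (mod 2).
s = (0, 0, 0, 1)^T — this equals column 1 of H (binary 0001), so error is at position 1.
Correct: flip bit 1 of r = 110111001000111 to get c = 010111001000111.


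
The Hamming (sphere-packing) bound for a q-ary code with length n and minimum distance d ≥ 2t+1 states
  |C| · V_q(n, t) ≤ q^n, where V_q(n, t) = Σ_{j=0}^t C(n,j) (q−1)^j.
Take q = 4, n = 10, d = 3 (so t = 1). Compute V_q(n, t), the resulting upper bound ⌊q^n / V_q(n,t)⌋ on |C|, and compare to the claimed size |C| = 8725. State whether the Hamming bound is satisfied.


V_q(n, t) = 31, q^n = 1048576, Hamming bound = 33825, |C| = 8725 ≤ bound (satisfied).

Step 1: Compute V_q(n, t) = Σ_{j=0}^1 C(n, j) (q−1)^j.
  j = 0: C(10,0)·(3)^0 = 1·1 = 1.
  j = 1: C(10,1)·(3)^1 = 10·3 = 30.
  V_q(n, t) = 1 + 30 = 31.
Step 2: q^n = 4^10 = 1048576.
Step 3: Hamming bound ⌊q^n / V_q(n,t)⌋ = ⌊1048576/31⌋ = 33825.
Step 4: Compare |C| = 8725 to 33825: satisfied.
The claimed |C| lies below the Hamming bound.


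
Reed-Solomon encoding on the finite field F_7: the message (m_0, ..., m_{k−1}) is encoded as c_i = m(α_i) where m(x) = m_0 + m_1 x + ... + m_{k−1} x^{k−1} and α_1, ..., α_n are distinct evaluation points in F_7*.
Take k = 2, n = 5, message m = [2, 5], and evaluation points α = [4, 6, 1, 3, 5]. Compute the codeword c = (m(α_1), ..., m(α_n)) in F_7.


c = [1, 4, 0, 3, 6]

Message polynomial: m(x) = 2 + 5·x (mod 7).
For each evaluation point α_i, compute m(α_i) mod 7:
  α_1 = 4: Horner steps 5 → 1, so m(4) = 1.
  α_2 = 6: Horner steps 5 → 4, so m(6) = 4.
  α_3 = 1: Horner steps 5 → 0, so m(1) = 0.
  α_4 = 3: Horner steps 5 → 3, so m(3) = 3.
  α_5 = 5: Horner steps 5 → 6, so m(5) = 6.
Codeword c = [1, 4, 0, 3, 6] ∈ F_7^5.


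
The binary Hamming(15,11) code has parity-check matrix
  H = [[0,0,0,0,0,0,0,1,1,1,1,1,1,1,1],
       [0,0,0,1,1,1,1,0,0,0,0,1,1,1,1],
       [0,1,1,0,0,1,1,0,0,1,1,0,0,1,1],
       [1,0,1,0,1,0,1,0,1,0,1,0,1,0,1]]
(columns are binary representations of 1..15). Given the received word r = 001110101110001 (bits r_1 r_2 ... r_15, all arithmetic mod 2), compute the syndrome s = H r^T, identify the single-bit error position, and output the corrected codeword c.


s = (0, 0, 1, 0)^T, error position = 2, corrected codeword c = 011110101110001

Compute s = H r^T mod 2 one row at a time:
  s_1 = 0 + 1 + 1 + 1 + 0 + 0 + 0 + 1 = 4 ≡ 0 (mod 2).
  s_2 = 1 + 1 + 0 + 1 + 0 + 0 + 0 + 1 = 4 ≡ 0 (mod 2).
  s_3 = 0 + 1 + 0 + 1 + 1 + 1 + 0 + 1 = 5 ≡ 1 (mod 2).
  s_4 = 0 + 1 + 1 + 1 + 1 + 1 + 0 + 1 = 6 ≡ 0 (mod 2).
s = (0, 0, 1, 0)^T — this equals column 2 of H (binary 0010), so error is at position 2.
Correct: flip bit 2 of r = 001110101110001 to get c = 011110101110001.


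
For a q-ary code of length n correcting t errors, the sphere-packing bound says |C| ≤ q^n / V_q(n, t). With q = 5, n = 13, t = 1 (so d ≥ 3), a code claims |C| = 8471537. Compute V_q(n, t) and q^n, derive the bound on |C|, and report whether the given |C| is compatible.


V_q(n, t) = 53, q^n = 1220703125, Hamming bound = 23032134, |C| = 8471537 ≤ bound (satisfied).

Step 1: Compute V_q(n, t) = Σ_{j=0}^1 C(n, j) (q−1)^j.
  j = 0: C(13,0)·(4)^0 = 1·1 = 1.
  j = 1: C(13,1)·(4)^1 = 13·4 = 52.
  V_q(n, t) = 1 + 52 = 53.
Step 2: q^n = 5^13 = 1220703125.
Step 3: Hamming bound ⌊q^n / V_q(n,t)⌋ = ⌊1220703125/53⌋ = 23032134.
Step 4: Compare |C| = 8471537 to 23032134: satisfied.
The claimed |C| lies below the Hamming bound.


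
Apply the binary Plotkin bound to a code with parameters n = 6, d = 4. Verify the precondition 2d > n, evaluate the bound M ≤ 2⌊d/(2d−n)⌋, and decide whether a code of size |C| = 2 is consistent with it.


Plotkin bound M ≤ 4; given |C| = 2 ≤ bound (satisfied).

Check applicability: 2d = 8, n = 6.
2d − n = 2 > 0, so Plotkin applies.
Compute d/(2d−n) = 4/2 ≈ 2.0000.
⌊d/(2d−n)⌋ = 2.
Plotkin bound: M ≤ 2·2 = 4.
Given |C| = 2, check: satisfied.
This |C| is below the Plotkin bound.


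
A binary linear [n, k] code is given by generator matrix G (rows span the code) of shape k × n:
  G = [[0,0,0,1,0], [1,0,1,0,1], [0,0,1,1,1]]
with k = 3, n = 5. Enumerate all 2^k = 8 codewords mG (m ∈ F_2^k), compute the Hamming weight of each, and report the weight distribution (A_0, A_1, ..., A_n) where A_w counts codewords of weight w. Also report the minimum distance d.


Weight distribution: A_0 = 1, A_1 = 2, A_2 = 2, A_3 = 2, A_4 = 1. Minimum distance d = 1.

Enumerate all 2^3 = 8 messages m ∈ F_2^3.
For each, compute codeword c = mG in F_2^5, then tally its weight.
  m = 000 → c = 00000, weight = 0.
  m = 100 → c = 00010, weight = 1.
  m = 010 → c = 10101, weight = 3.
  m = 110 → c = 10111, weight = 4.
  m = 001 → c = 00111, weight = 3.
  m = 101 → c = 00101, weight = 2.
  m = 011 → c = 10010, weight = 2.
  m = 111 → c = 10000, weight = 1.
Tally weights:
  weight 0: 1 codewords.
  weight 1: 2 codewords.
  weight 2: 2 codewords.
  weight 3: 2 codewords.
  weight 4: 1 codewords.
Minimum distance d = smallest w > 0 with A_w > 0 = 1.
Sanity: Σ A_w = 8 = 2^3 = 8 ✓.


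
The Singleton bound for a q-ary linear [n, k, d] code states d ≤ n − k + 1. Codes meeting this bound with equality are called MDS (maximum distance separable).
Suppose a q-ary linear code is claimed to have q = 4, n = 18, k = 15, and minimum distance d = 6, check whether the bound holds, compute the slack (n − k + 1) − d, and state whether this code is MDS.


Singleton RHS = n − k + 1 = 4, slack = -2, bound violated (no such code; not MDS).

Singleton bound: d ≤ n − k + 1.
Here n = 18, k = 15, so n − k + 1 = 4.
Given d = 6, check d ≤ 4: NO.
Slack = (n − k + 1) − d = -2.
The slack is negative: d = 6 exceeds n − k + 1 = 4 by 2, so the Singleton bound is violated and no linear [18, 15, 6]_4 code can exist. In particular it is not MDS (MDS requires d = n − k + 1 exactly).
Description: the claimed parameters are [18, 15, 6]_4; such a code would be impossible (violates the Singleton bound).


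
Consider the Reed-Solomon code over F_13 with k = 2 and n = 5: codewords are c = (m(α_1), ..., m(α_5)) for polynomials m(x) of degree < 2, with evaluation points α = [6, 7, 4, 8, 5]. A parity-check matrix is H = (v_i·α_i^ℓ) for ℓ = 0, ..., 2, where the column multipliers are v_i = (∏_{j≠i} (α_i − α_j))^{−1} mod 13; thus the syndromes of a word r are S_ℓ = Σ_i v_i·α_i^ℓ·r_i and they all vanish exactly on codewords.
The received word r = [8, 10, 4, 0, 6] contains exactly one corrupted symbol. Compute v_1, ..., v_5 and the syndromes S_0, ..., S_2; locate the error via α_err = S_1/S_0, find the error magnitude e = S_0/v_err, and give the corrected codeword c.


S = (6, 9, 7), error at position 4, error magnitude e = 1, c = [8, 10, 4, 12, 6].

Step 1: column multipliers v_i = (∏_{j≠i}(α_i − α_j))^{−1} mod 13.
  i = 1 (α = 6): (6−7)(6−4)(6−8)(6−5) = (−1)·2·(−2)·1 = 4 ≡ 4, so v_1 = 4^{−1} = 10 (mod 13).
  i = 2 (α = 7): (7−6)(7−4)(7−8)(7−5) = 1·3·(−1)·2 = −6 ≡ 7, so v_2 = 7^{−1} = 2 (mod 13).
  i = 3 (α = 4): (4−6)(4−7)(4−8)(4−5) = (−2)·(−3)·(−4)·(−1) = 24 ≡ 11, so v_3 = 11^{−1} = 6 (mod 13).
  i = 4 (α = 8): (8−6)(8−7)(8−4)(8−5) = 2·1·4·3 = 24 ≡ 11, so v_4 = 11^{−1} = 6 (mod 13).
  i = 5 (α = 5): (5−6)(5−7)(5−4)(5−8) = (−1)·(−2)·1·(−3) = −6 ≡ 7, so v_5 = 7^{−1} = 2 (mod 13).
  v = [10, 2, 6, 6, 2].
Step 2: syndromes of r = [8, 10, 4, 0, 6] (all sums mod 13).
  S_0 = Σ v_i r_i = 10·8 + 2·10 + 6·4 + 6·0 + 2·6 = 136 ≡ 6.
  S_1 = Σ v_i α_i r_i = 10·6·8 + 2·7·10 + 6·4·4 + 6·8·0 + 2·5·6 = 776 ≡ 9.
  α_i^2 mod 13 = [10, 10, 3, 12, 12].
  S_2 = Σ v_i α_i^2 r_i = 10·10·8 + 2·10·10 + 6·3·4 + 6·12·0 + 2·12·6 = 1216 ≡ 7.
  S = (6, 9, 7) ≠ 0, so r is not a codeword (an error is present).
Step 3: locate the error. For a single error e at position i, S_ℓ = v_i·e·α_i^ℓ, so α_err = S_1/S_0.
  S_0^{−1} = 6^{−1} = 11 (mod 13), so α_err = 9·11 = 99 ≡ 8 = α_4. Error position i = 4.
  Consistency check: S_2/S_1 = 7·3 = 21 ≡ 8 = α_err ✓ (single-error assumption holds).
Step 4: error magnitude e = S_0/v_4 = S_0·∏_{j≠4}(α_4 − α_j) = 6·11 = 66 ≡ 1 (mod 13).
Step 5: correct position 4: c_4 = r_4 − e = 0 − 1 ≡ 12 (mod 13). Hence c = [8, 10, 4, 12, 6].
  Check: interpolating c through the α_i gives m(x) = 9 + 2·x (degree < 2) with m(α_i) = c_i for every i, so c is indeed a codeword.


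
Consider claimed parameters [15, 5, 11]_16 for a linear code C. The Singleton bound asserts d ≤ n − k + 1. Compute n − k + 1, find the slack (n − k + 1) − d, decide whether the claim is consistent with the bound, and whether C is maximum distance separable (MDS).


Singleton RHS = n − k + 1 = 11, slack = 0, bound satisfied, MDS.

Singleton bound: d ≤ n − k + 1.
Here n = 15, k = 5, so n − k + 1 = 11.
Given d = 11, check d ≤ 11: YES.
Slack = (n − k + 1) − d = 0.
The code is MDS (slack = 0).
Description: the claimed parameters are [15, 5, 11]_16; such a code would be MDS (meets Singleton bound).


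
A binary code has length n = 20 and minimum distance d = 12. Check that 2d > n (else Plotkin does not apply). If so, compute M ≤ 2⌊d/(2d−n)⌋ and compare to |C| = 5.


Plotkin bound M ≤ 6; given |C| = 5 ≤ bound (satisfied).

Check applicability: 2d = 24, n = 20.
2d − n = 4 > 0, so Plotkin applies.
Compute d/(2d−n) = 12/4 ≈ 3.0000.
⌊d/(2d−n)⌋ = 3.
Plotkin bound: M ≤ 2·3 = 6.
Given |C| = 5, check: satisfied.
This |C| is below the Plotkin bound.


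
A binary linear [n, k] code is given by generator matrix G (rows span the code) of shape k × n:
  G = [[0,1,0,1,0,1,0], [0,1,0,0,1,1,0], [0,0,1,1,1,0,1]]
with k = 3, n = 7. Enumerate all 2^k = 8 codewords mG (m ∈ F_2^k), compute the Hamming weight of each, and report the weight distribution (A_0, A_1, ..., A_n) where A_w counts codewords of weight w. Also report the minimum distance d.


Weight distribution: A_0 = 1, A_2 = 2, A_3 = 2, A_4 = 1, A_5 = 2. Minimum distance d = 2.

Enumerate all 2^3 = 8 messages m ∈ F_2^3.
For each, compute codeword c = mG in F_2^7, then tally its weight.
  m = 000 → c = 0000000, weight = 0.
  m = 100 → c = 0101010, weight = 3.
  m = 010 → c = 0100110, weight = 3.
  m = 110 → c = 0001100, weight = 2.
  m = 001 → c = 0011101, weight = 4.
  m = 101 → c = 0110111, weight = 5.
  m = 011 → c = 0111011, weight = 5.
  m = 111 → c = 0010001, weight = 2.
Tally weights:
  weight 0: 1 codewords.
  weight 2: 2 codewords.
  weight 3: 2 codewords.
  weight 4: 1 codewords.
  weight 5: 2 codewords.
Minimum distance d = smallest w > 0 with A_w > 0 = 2.
Sanity: Σ A_w = 8 = 2^3 = 8 ✓.


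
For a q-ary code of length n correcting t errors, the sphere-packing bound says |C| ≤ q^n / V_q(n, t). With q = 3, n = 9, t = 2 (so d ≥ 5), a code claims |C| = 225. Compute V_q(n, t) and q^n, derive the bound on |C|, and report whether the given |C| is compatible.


V_q(n, t) = 163, q^n = 19683, Hamming bound = 120, |C| = 225 > bound (violated).

Step 1: Compute V_q(n, t) = Σ_{j=0}^2 C(n, j) (q−1)^j.
  j = 0: C(9,0)·(2)^0 = 1·1 = 1.
  j = 1: C(9,1)·(2)^1 = 9·2 = 18.
  j = 2: C(9,2)·(2)^2 = 36·4 = 144.
  V_q(n, t) = 1 + 18 + 144 = 163.
Step 2: q^n = 3^9 = 19683.
Step 3: Hamming bound ⌊q^n / V_q(n,t)⌋ = ⌊19683/163⌋ = 120.
Step 4: Compare |C| = 225 to 120: violated.
The claimed |C| lies above the Hamming bound, so no 3-ary code of length 9 with d ≥ 5 can have 225 codewords.


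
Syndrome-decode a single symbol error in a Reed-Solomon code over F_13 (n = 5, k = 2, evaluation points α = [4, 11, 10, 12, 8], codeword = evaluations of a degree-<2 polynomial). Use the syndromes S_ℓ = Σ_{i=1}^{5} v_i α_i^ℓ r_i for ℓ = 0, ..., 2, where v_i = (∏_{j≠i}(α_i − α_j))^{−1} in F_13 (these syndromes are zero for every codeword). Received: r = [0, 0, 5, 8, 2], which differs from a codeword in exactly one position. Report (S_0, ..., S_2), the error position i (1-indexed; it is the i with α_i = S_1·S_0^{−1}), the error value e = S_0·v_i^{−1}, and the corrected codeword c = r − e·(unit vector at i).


S = (6, 11, 5), error at position 1, error magnitude e = 4, c = [9, 0, 5, 8, 2].

Step 1: column multipliers v_i = (∏_{j≠i}(α_i − α_j))^{−1} mod 13.
  i = 1 (α = 4): (4−11)(4−10)(4−12)(4−8) = (−7)·(−6)·(−8)·(−4) = 1344 ≡ 5, so v_1 = 5^{−1} = 8 (mod 13).
  i = 2 (α = 11): (11−4)(11−10)(11−12)(11−8) = 7·1·(−1)·3 = −21 ≡ 5, so v_2 = 5^{−1} = 8 (mod 13).
  i = 3 (α = 10): (10−4)(10−11)(10−12)(10−8) = 6·(−1)·(−2)·2 = 24 ≡ 11, so v_3 = 11^{−1} = 6 (mod 13).
  i = 4 (α = 12): (12−4)(12−11)(12−10)(12−8) = 8·1·2·4 = 64 ≡ 12, so v_4 = 12^{−1} = 12 (mod 13).
  i = 5 (α = 8): (8−4)(8−11)(8−10)(8−12) = 4·(−3)·(−2)·(−4) = −96 ≡ 8, so v_5 = 8^{−1} = 5 (mod 13).
  v = [8, 8, 6, 12, 5].
Step 2: syndromes of r = [0, 0, 5, 8, 2] (all sums mod 13).
  S_0 = Σ v_i r_i = 8·0 + 8·0 + 6·5 + 12·8 + 5·2 = 136 ≡ 6.
  S_1 = Σ v_i α_i r_i = 8·4·0 + 8·11·0 + 6·10·5 + 12·12·8 + 5·8·2 = 1532 ≡ 11.
  α_i^2 mod 13 = [3, 4, 9, 1, 12].
  S_2 = Σ v_i α_i^2 r_i = 8·3·0 + 8·4·0 + 6·9·5 + 12·1·8 + 5·12·2 = 486 ≡ 5.
  S = (6, 11, 5) ≠ 0, so r is not a codeword (an error is present).
Step 3: locate the error. For a single error e at position i, S_ℓ = v_i·e·α_i^ℓ, so α_err = S_1/S_0.
  S_0^{−1} = 6^{−1} = 11 (mod 13), so α_err = 11·11 = 121 ≡ 4 = α_1. Error position i = 1.
  Consistency check: S_2/S_1 = 5·6 = 30 ≡ 4 = α_err ✓ (single-error assumption holds).
Step 4: error magnitude e = S_0/v_1 = S_0·∏_{j≠1}(α_1 − α_j) = 6·5 = 30 ≡ 4 (mod 13).
Step 5: correct position 1: c_1 = r_1 − e = 0 − 4 ≡ 9 (mod 13). Hence c = [9, 0, 5, 8, 2].
  Check: interpolating c through the α_i gives m(x) = 3 + 8·x (degree < 2) with m(α_i) = c_i for every i, so c is indeed a codeword.


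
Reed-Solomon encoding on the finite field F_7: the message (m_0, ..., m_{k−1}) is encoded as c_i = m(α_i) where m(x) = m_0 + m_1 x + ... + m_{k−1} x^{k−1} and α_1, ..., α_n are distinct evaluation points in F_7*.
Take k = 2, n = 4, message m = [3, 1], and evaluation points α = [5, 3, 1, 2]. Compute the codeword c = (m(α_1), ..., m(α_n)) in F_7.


c = [1, 6, 4, 5]

Message polynomial: m(x) = 3 + 1·x (mod 7).
For each evaluation point α_i, compute m(α_i) mod 7:
  α_1 = 5: Horner steps 1 → 1, so m(5) = 1.
  α_2 = 3: Horner steps 1 → 6, so m(3) = 6.
  α_3 = 1: Horner steps 1 → 4, so m(1) = 4.
  α_4 = 2: Horner steps 1 → 5, so m(2) = 5.
Codeword c = [1, 6, 4, 5] ∈ F_7^4.


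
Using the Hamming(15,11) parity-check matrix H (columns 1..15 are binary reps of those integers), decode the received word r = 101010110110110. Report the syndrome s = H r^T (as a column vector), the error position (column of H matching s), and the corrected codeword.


s = (1, 0, 1, 0)^T, error position = 10, corrected codeword c = 101010110010110

Compute s = H r^T mod 2 one row at a time:
  s_1 = 1 + 0 + 1 + 1 + 0 + 1 + 1 + 0 = 5 ≡ 1 (mod 2).
  s_2 = 0 + 1 + 0 + 1 + 0 + 1 + 1 + 0 = 4 ≡ 0 (mod 2).
  s_3 = 0 + 1 + 0 + 1 + 1 + 1 + 1 + 0 = 5 ≡ 1 (mod 2).
  s_4 = 1 + 1 + 1 + 1 + 0 + 1 + 1 + 0 = 6 ≡ 0 (mod 2).
s = (1, 0, 1, 0)^T — this equals column 10 of H (binary 1010), so error is at position 10.
Correct: flip bit 10 of r = 101010110110110 to get c = 101010110010110.


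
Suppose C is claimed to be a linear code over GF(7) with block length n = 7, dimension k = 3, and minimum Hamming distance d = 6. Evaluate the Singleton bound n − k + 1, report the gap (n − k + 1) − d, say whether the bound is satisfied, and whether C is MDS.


Singleton RHS = n − k + 1 = 5, slack = -1, bound violated (no such code; not MDS).

Singleton bound: d ≤ n − k + 1.
Here n = 7, k = 3, so n − k + 1 = 5.
Given d = 6, check d ≤ 5: NO.
Slack = (n − k + 1) − d = -1.
The slack is negative: d = 6 exceeds n − k + 1 = 5 by 1, so the Singleton bound is violated and no linear [7, 3, 6]_7 code can exist. In particular it is not MDS (MDS requires d = n − k + 1 exactly).
Description: the claimed parameters are [7, 3, 6]_7; such a code would be impossible (violates the Singleton bound).


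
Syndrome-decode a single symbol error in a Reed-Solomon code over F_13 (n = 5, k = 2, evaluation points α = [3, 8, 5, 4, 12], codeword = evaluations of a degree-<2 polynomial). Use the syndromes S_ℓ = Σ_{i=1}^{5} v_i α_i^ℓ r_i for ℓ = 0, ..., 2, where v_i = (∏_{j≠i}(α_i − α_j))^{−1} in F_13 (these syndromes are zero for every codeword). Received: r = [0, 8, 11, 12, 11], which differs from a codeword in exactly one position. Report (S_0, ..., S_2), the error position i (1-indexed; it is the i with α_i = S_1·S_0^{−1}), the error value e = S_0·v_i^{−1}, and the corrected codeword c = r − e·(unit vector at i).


S = (7, 6, 7), error at position 5, error magnitude e = 7, c = [0, 8, 11, 12, 4].

Step 1: column multipliers v_i = (∏_{j≠i}(α_i − α_j))^{−1} mod 13.
  i = 1 (α = 3): (3−8)(3−5)(3−4)(3−12) = (−5)·(−2)·(−1)·(−9) = 90 ≡ 12, so v_1 = 12^{−1} = 12 (mod 13).
  i = 2 (α = 8): (8−3)(8−5)(8−4)(8−12) = 5·3·4·(−4) = −240 ≡ 7, so v_2 = 7^{−1} = 2 (mod 13).
  i = 3 (α = 5): (5−3)(5−8)(5−4)(5−12) = 2·(−3)·1·(−7) = 42 ≡ 3, so v_3 = 3^{−1} = 9 (mod 13).
  i = 4 (α = 4): (4−3)(4−8)(4−5)(4−12) = 1·(−4)·(−1)·(−8) = −32 ≡ 7, so v_4 = 7^{−1} = 2 (mod 13).
  i = 5 (α = 12): (12−3)(12−8)(12−5)(12−4) = 9·4·7·8 = 2016 ≡ 1, so v_5 = 1^{−1} = 1 (mod 13).
  v = [12, 2, 9, 2, 1].
Step 2: syndromes of r = [0, 8, 11, 12, 11] (all sums mod 13).
  S_0 = Σ v_i r_i = 12·0 + 2·8 + 9·11 + 2·12 + 1·11 = 150 ≡ 7.
  S_1 = Σ v_i α_i r_i = 12·3·0 + 2·8·8 + 9·5·11 + 2·4·12 + 1·12·11 = 851 ≡ 6.
  α_i^2 mod 13 = [9, 12, 12, 3, 1].
  S_2 = Σ v_i α_i^2 r_i = 12·9·0 + 2·12·8 + 9·12·11 + 2·3·12 + 1·1·11 = 1463 ≡ 7.
  S = (7, 6, 7) ≠ 0, so r is not a codeword (an error is present).
Step 3: locate the error. For a single error e at position i, S_ℓ = v_i·e·α_i^ℓ, so α_err = S_1/S_0.
  S_0^{−1} = 7^{−1} = 2 (mod 13), so α_err = 6·2 = 12 ≡ 12 = α_5. Error position i = 5.
  Consistency check: S_2/S_1 = 7·11 = 77 ≡ 12 = α_err ✓ (single-error assumption holds).
Step 4: error magnitude e = S_0/v_5 = S_0·∏_{j≠5}(α_5 − α_j) = 7·1 = 7 ≡ 7 (mod 13).
Step 5: correct position 5: c_5 = r_5 − e = 11 − 7 ≡ 4 (mod 13). Hence c = [0, 8, 11, 12, 4].
  Check: interpolating c through the α_i gives m(x) = 3 + 12·x (degree < 2) with m(α_i) = c_i for every i, so c is indeed a codeword.


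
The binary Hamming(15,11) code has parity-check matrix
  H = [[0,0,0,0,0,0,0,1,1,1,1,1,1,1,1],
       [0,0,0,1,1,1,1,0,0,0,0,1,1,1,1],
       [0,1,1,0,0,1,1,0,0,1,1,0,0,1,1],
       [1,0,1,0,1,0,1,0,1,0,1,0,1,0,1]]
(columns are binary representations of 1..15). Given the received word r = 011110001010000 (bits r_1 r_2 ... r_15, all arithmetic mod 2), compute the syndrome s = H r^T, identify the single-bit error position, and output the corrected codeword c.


s = (0, 0, 1, 0)^T, error position = 2, corrected codeword c = 001110001010000

Compute s = H r^T mod 2 one row at a time:
  s_1 = 0 + 1 + 0 + 1 + 0 + 0 + 0 + 0 = 2 ≡ 0 (mod 2).
  s_2 = 1 + 1 + 0 + 0 + 0 + 0 + 0 + 0 = 2 ≡ 0 (mod 2).
  s_3 = 1 + 1 + 0 + 0 + 0 + 1 + 0 + 0 = 3 ≡ 1 (mod 2).
  s_4 = 0 + 1 + 1 + 0 + 1 + 1 + 0 + 0 = 4 ≡ 0 (mod 2).
s = (0, 0, 1, 0)^T — this equals column 2 of H (binary 0010), so error is at position 2.
Correct: flip bit 2 of r = 011110001010000 to get c = 001110001010000.


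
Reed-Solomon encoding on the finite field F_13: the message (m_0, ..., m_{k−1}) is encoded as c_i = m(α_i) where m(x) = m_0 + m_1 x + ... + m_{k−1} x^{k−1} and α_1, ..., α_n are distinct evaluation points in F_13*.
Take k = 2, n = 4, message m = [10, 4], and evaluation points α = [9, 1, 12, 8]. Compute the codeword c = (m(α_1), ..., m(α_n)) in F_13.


c = [7, 1, 6, 3]

Message polynomial: m(x) = 10 + 4·x (mod 13).
For each evaluation point α_i, compute m(α_i) mod 13:
  α_1 = 9: Horner steps 4 → 7, so m(9) = 7.
  α_2 = 1: Horner steps 4 → 1, so m(1) = 1.
  α_3 = 12: Horner steps 4 → 6, so m(12) = 6.
  α_4 = 8: Horner steps 4 → 3, so m(8) = 3.
Codeword c = [7, 1, 6, 3] ∈ F_13^4.


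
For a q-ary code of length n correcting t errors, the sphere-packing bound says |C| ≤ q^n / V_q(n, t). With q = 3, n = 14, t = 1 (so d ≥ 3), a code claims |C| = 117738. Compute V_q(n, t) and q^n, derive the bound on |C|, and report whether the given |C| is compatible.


V_q(n, t) = 29, q^n = 4782969, Hamming bound = 164929, |C| = 117738 ≤ bound (satisfied).

Step 1: Compute V_q(n, t) = Σ_{j=0}^1 C(n, j) (q−1)^j.
  j = 0: C(14,0)·(2)^0 = 1·1 = 1.
  j = 1: C(14,1)·(2)^1 = 14·2 = 28.
  V_q(n, t) = 1 + 28 = 29.
Step 2: q^n = 3^14 = 4782969.
Step 3: Hamming bound ⌊q^n / V_q(n,t)⌋ = ⌊4782969/29⌋ = 164929.
Step 4: Compare |C| = 117738 to 164929: satisfied.
The claimed |C| lies below the Hamming bound.


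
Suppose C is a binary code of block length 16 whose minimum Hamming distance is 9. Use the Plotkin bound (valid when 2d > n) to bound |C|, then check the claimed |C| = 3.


Plotkin bound M ≤ 8; given |C| = 3 ≤ bound (satisfied).

Check applicability: 2d = 18, n = 16.
2d − n = 2 > 0, so Plotkin applies.
Compute d/(2d−n) = 9/2 ≈ 4.5000.
⌊d/(2d−n)⌋ = 4.
Plotkin bound: M ≤ 2·4 = 8.
Given |C| = 3, check: satisfied.
This |C| is below the Plotkin bound.


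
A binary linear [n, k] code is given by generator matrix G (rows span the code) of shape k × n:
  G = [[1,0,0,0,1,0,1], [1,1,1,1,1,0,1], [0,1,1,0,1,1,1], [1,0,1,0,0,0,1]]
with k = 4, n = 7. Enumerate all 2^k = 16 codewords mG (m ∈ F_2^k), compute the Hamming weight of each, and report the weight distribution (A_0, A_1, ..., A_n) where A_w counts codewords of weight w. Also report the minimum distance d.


Weight distribution: A_0 = 1, A_2 = 1, A_3 = 6, A_4 = 5, A_5 = 2, A_6 = 1. Minimum distance d = 2.

Enumerate all 2^4 = 16 messages m ∈ F_2^4.
For each, compute codeword c = mG in F_2^7, then tally its weight.
  m = 0000 → c = 0000000, weight = 0.
  m = 1000 → c = 1000101, weight = 3.
  m = 0100 → c = 1111101, weight = 6.
  m = 1100 → c = 0111000, weight = 3.
  m = 0010 → c = 0110111, weight = 5.
  m = 1010 → c = 1110010, weight = 4.
  m = 0110 → c = 1001010, weight = 3.
  m = 1110 → c = 0001111, weight = 4.
  m = 0001 → c = 1010001, weight = 3.
  m = 1001 → c = 0010100, weight = 2.
  m = 0101 → c = 0101100, weight = 3.
  m = 1101 → c = 1101001, weight = 4.
  m = 0011 → c = 1100110, weight = 4.
  m = 1011 → c = 0100011, weight = 3.
  m = 0111 → c = 0011011, weight = 4.
  m = 1111 → c = 1011110, weight = 5.
Tally weights:
  weight 0: 1 codewords.
  weight 2: 1 codewords.
  weight 3: 6 codewords.
  weight 4: 5 codewords.
  weight 5: 2 codewords.
  weight 6: 1 codewords.
Minimum distance d = smallest w > 0 with A_w > 0 = 2.
Sanity: Σ A_w = 16 = 2^4 = 16 ✓.


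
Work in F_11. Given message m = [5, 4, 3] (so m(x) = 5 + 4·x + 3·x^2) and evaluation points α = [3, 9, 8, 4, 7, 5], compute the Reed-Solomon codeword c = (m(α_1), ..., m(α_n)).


c = [0, 9, 9, 3, 4, 1]

Message polynomial: m(x) = 5 + 4·x + 3·x^2 (mod 11).
For each evaluation point α_i, compute m(α_i) mod 11:
  α_1 = 3: Horner steps 3 → 2 → 0, so m(3) = 0.
  α_2 = 9: Horner steps 3 → 9 → 9, so m(9) = 9.
  α_3 = 8: Horner steps 3 → 6 → 9, so m(8) = 9.
  α_4 = 4: Horner steps 3 → 5 → 3, so m(4) = 3.
  α_5 = 7: Horner steps 3 → 3 → 4, so m(7) = 4.
  α_6 = 5: Horner steps 3 → 8 → 1, so m(5) = 1.
Codeword c = [0, 9, 9, 3, 4, 1] ∈ F_11^6.


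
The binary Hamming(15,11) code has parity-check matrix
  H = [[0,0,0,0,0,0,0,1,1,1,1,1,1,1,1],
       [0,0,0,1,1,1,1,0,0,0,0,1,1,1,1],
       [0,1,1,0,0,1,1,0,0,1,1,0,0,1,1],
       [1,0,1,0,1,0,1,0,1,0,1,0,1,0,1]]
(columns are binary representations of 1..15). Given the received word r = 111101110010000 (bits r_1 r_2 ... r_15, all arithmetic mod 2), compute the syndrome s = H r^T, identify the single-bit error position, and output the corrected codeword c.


s = (0, 1, 1, 0)^T, error position = 6, corrected codeword c = 111100110010000

Compute s = H r^T mod 2 one row at a time:
  s_1 = 1 + 0 + 0 + 1 + 0 + 0 + 0 + 0 = 2 ≡ 0 (mod 2).
  s_2 = 1 + 0 + 1 + 1 + 0 + 0 + 0 + 0 = 3 ≡ 1 (mod 2).
  s_3 = 1 + 1 + 1 + 1 + 0 + 1 + 0 + 0 = 5 ≡ 1 (mod 2).
  s_4 = 1 + 1 + 0 + 1 + 0 + 1 + 0 + 0 = 4 ≡ 0 (mod 2).
s = (0, 1, 1, 0)^T — this equals column 6 of H (binary 0110), so error is at position 6.
Correct: flip bit 6 of r = 111101110010000 to get c = 111100110010000.


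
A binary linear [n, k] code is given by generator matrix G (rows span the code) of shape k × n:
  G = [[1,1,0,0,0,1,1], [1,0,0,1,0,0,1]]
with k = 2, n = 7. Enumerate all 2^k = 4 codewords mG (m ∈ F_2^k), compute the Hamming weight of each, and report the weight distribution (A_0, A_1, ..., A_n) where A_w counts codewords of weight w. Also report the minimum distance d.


Weight distribution: A_0 = 1, A_3 = 2, A_4 = 1. Minimum distance d = 3.

Enumerate all 2^2 = 4 messages m ∈ F_2^2.
For each, compute codeword c = mG in F_2^7, then tally its weight.
  m = 00 → c = 0000000, weight = 0.
  m = 10 → c = 1100011, weight = 4.
  m = 01 → c = 1001001, weight = 3.
  m = 11 → c = 0101010, weight = 3.
Tally weights:
  weight 0: 1 codewords.
  weight 3: 2 codewords.
  weight 4: 1 codewords.
Minimum distance d = smallest w > 0 with A_w > 0 = 3.
Sanity: Σ A_w = 4 = 2^2 = 4 ✓.


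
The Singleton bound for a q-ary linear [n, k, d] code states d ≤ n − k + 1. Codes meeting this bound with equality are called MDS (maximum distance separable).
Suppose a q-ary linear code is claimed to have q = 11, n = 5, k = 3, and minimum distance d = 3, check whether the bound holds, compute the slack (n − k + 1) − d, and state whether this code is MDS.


Singleton RHS = n − k + 1 = 3, slack = 0, bound satisfied, MDS.

Singleton bound: d ≤ n − k + 1.
Here n = 5, k = 3, so n − k + 1 = 3.
Given d = 3, check d ≤ 3: YES.
Slack = (n − k + 1) − d = 0.
The code is MDS (slack = 0).
Description: the claimed parameters are [5, 3, 3]_11; such a code would be MDS (meets Singleton bound).


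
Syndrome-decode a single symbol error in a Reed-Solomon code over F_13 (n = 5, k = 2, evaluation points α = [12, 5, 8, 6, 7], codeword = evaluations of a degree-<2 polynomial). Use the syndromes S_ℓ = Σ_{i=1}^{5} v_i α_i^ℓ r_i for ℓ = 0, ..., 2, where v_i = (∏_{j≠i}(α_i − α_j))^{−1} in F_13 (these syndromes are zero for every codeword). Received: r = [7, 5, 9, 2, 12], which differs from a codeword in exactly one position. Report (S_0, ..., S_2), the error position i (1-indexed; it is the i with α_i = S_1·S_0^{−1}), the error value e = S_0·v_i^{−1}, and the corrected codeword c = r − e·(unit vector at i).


S = (11, 2, 11), error at position 1, error magnitude e = 10, c = [10, 5, 9, 2, 12].

Step 1: column multipliers v_i = (∏_{j≠i}(α_i − α_j))^{−1} mod 13.
  i = 1 (α = 12): (12−5)(12−8)(12−6)(12−7) = 7·4·6·5 = 840 ≡ 8, so v_1 = 8^{−1} = 5 (mod 13).
  i = 2 (α = 5): (5−12)(5−8)(5−6)(5−7) = (−7)·(−3)·(−1)·(−2) = 42 ≡ 3, so v_2 = 3^{−1} = 9 (mod 13).
  i = 3 (α = 8): (8−12)(8−5)(8−6)(8−7) = (−4)·3·2·1 = −24 ≡ 2, so v_3 = 2^{−1} = 7 (mod 13).
  i = 4 (α = 6): (6−12)(6−5)(6−8)(6−7) = (−6)·1·(−2)·(−1) = −12 ≡ 1, so v_4 = 1^{−1} = 1 (mod 13).
  i = 5 (α = 7): (7−12)(7−5)(7−8)(7−6) = (−5)·2·(−1)·1 = 10 ≡ 10, so v_5 = 10^{−1} = 4 (mod 13).
  v = [5, 9, 7, 1, 4].
Step 2: syndromes of r = [7, 5, 9, 2, 12] (all sums mod 13).
  S_0 = Σ v_i r_i = 5·7 + 9·5 + 7·9 + 1·2 + 4·12 = 193 ≡ 11.
  S_1 = Σ v_i α_i r_i = 5·12·7 + 9·5·5 + 7·8·9 + 1·6·2 + 4·7·12 = 1497 ≡ 2.
  α_i^2 mod 13 = [1, 12, 12, 10, 10].
  S_2 = Σ v_i α_i^2 r_i = 5·1·7 + 9·12·5 + 7·12·9 + 1·10·2 + 4·10·12 = 1831 ≡ 11.
  S = (11, 2, 11) ≠ 0, so r is not a codeword (an error is present).
Step 3: locate the error. For a single error e at position i, S_ℓ = v_i·e·α_i^ℓ, so α_err = S_1/S_0.
  S_0^{−1} = 11^{−1} = 6 (mod 13), so α_err = 2·6 = 12 ≡ 12 = α_1. Error position i = 1.
  Consistency check: S_2/S_1 = 11·7 = 77 ≡ 12 = α_err ✓ (single-error assumption holds).
Step 4: error magnitude e = S_0/v_1 = S_0·∏_{j≠1}(α_1 − α_j) = 11·8 = 88 ≡ 10 (mod 13).
Step 5: correct position 1: c_1 = r_1 − e = 7 − 10 ≡ 10 (mod 13). Hence c = [10, 5, 9, 2, 12].
  Check: interpolating c through the α_i gives m(x) = 7 + 10·x (degree < 2) with m(α_i) = c_i for every i, so c is indeed a codeword.


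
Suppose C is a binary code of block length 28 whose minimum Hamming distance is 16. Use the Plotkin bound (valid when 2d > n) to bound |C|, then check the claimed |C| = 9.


Plotkin bound M ≤ 8; given |C| = 9 > bound (violated).

Check applicability: 2d = 32, n = 28.
2d − n = 4 > 0, so Plotkin applies.
Compute d/(2d−n) = 16/4 ≈ 4.0000.
⌊d/(2d−n)⌋ = 4.
Plotkin bound: M ≤ 2·4 = 8.
Given |C| = 9, check: VIOLATED.
This |C| is above the Plotkin bound, so no binary code with n = 28, d = 16 and 9 codewords exists.


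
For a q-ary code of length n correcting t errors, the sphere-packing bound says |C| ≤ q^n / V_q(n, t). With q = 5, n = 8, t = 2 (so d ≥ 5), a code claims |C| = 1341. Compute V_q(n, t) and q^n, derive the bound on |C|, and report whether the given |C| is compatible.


V_q(n, t) = 481, q^n = 390625, Hamming bound = 812, |C| = 1341 > bound (violated).

Step 1: Compute V_q(n, t) = Σ_{j=0}^2 C(n, j) (q−1)^j.
  j = 0: C(8,0)·(4)^0 = 1·1 = 1.
  j = 1: C(8,1)·(4)^1 = 8·4 = 32.
  j = 2: C(8,2)·(4)^2 = 28·16 = 448.
  V_q(n, t) = 1 + 32 + 448 = 481.
Step 2: q^n = 5^8 = 390625.
Step 3: Hamming bound ⌊q^n / V_q(n,t)⌋ = ⌊390625/481⌋ = 812.
Step 4: Compare |C| = 1341 to 812: violated.
The claimed |C| lies above the Hamming bound, so no 5-ary code of length 8 with d ≥ 5 can have 1341 codewords.


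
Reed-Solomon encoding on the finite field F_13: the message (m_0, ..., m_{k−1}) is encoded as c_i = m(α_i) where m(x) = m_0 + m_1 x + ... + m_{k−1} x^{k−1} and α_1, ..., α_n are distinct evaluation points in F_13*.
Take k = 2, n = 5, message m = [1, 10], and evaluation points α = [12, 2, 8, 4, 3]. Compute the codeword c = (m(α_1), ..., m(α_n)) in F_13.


c = [4, 8, 3, 2, 5]

Message polynomial: m(x) = 1 + 10·x (mod 13).
For each evaluation point α_i, compute m(α_i) mod 13:
  α_1 = 12: Horner steps 10 → 4, so m(12) = 4.
  α_2 = 2: Horner steps 10 → 8, so m(2) = 8.
  α_3 = 8: Horner steps 10 → 3, so m(8) = 3.
  α_4 = 4: Horner steps 10 → 2, so m(4) = 2.
  α_5 = 3: Horner steps 10 → 5, so m(3) = 5.
Codeword c = [4, 8, 3, 2, 5] ∈ F_13^5.


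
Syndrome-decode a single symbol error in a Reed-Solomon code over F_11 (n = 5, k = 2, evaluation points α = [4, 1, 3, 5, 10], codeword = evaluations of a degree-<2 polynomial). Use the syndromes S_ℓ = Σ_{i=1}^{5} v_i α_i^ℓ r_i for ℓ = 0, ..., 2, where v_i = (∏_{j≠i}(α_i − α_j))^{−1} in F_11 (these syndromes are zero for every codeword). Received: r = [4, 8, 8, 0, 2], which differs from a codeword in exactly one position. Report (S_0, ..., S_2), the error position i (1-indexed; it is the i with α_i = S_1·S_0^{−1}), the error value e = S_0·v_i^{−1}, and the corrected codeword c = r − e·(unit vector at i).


S = (2, 2, 2), error at position 2, error magnitude e = 3, c = [4, 5, 8, 0, 2].

Step 1: column multipliers v_i = (∏_{j≠i}(α_i − α_j))^{−1} mod 11.
  i = 1 (α = 4): (4−1)(4−3)(4−5)(4−10) = 3·1·(−1)·(−6) = 18 ≡ 7, so v_1 = 7^{−1} = 8 (mod 11).
  i = 2 (α = 1): (1−4)(1−3)(1−5)(1−10) = (−3)·(−2)·(−4)·(−9) = 216 ≡ 7, so v_2 = 7^{−1} = 8 (mod 11).
  i = 3 (α = 3): (3−4)(3−1)(3−5)(3−10) = (−1)·2·(−2)·(−7) = −28 ≡ 5, so v_3 = 5^{−1} = 9 (mod 11).
  i = 4 (α = 5): (5−4)(5−1)(5−3)(5−10) = 1·4·2·(−5) = −40 ≡ 4, so v_4 = 4^{−1} = 3 (mod 11).
  i = 5 (α = 10): (10−4)(10−1)(10−3)(10−5) = 6·9·7·5 = 1890 ≡ 9, so v_5 = 9^{−1} = 5 (mod 11).
  v = [8, 8, 9, 3, 5].
Step 2: syndromes of r = [4, 8, 8, 0, 2] (all sums mod 11).
  S_0 = Σ v_i r_i = 8·4 + 8·8 + 9·8 + 3·0 + 5·2 = 178 ≡ 2.
  S_1 = Σ v_i α_i r_i = 8·4·4 + 8·1·8 + 9·3·8 + 3·5·0 + 5·10·2 = 508 ≡ 2.
  α_i^2 mod 11 = [5, 1, 9, 3, 1].
  S_2 = Σ v_i α_i^2 r_i = 8·5·4 + 8·1·8 + 9·9·8 + 3·3·0 + 5·1·2 = 882 ≡ 2.
  S = (2, 2, 2) ≠ 0, so r is not a codeword (an error is present).
Step 3: locate the error. For a single error e at position i, S_ℓ = v_i·e·α_i^ℓ, so α_err = S_1/S_0.
  S_0^{−1} = 2^{−1} = 6 (mod 11), so α_err = 2·6 = 12 ≡ 1 = α_2. Error position i = 2.
  Consistency check: S_2/S_1 = 2·6 = 12 ≡ 1 = α_err ✓ (single-error assumption holds).
Step 4: error magnitude e = S_0/v_2 = S_0·∏_{j≠2}(α_2 − α_j) = 2·7 = 14 ≡ 3 (mod 11).
Step 5: correct position 2: c_2 = r_2 − e = 8 − 3 ≡ 5 (mod 11). Hence c = [4, 5, 8, 0, 2].
  Check: interpolating c through the α_i gives m(x) = 9 + 7·x (degree < 2) with m(α_i) = c_i for every i, so c is indeed a codeword.


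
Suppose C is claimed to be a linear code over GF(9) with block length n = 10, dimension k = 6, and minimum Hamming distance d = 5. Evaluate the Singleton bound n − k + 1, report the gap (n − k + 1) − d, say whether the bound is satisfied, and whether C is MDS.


Singleton RHS = n − k + 1 = 5, slack = 0, bound satisfied, MDS.

Singleton bound: d ≤ n − k + 1.
Here n = 10, k = 6, so n − k + 1 = 5.
Given d = 5, check d ≤ 5: YES.
Slack = (n − k + 1) − d = 0.
The code is MDS (slack = 0).
Description: the claimed parameters are [10, 6, 5]_9; such a code would be MDS (meets Singleton bound).


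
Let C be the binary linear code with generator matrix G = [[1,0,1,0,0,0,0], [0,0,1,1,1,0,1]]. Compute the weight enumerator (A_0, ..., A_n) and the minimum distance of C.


Weight distribution: A_0 = 1, A_2 = 1, A_4 = 2. Minimum distance d = 2.

Enumerate all 2^2 = 4 messages m ∈ F_2^2.
For each, compute codeword c = mG in F_2^7, then tally its weight.
  m = 00 → c = 0000000, weight = 0.
  m = 10 → c = 1010000, weight = 2.
  m = 01 → c = 0011101, weight = 4.
  m = 11 → c = 1001101, weight = 4.
Tally weights:
  weight 0: 1 codewords.
  weight 2: 1 codewords.
  weight 4: 2 codewords.
Minimum distance d = smallest w > 0 with A_w > 0 = 2.
Sanity: Σ A_w = 4 = 2^2 = 4 ✓.


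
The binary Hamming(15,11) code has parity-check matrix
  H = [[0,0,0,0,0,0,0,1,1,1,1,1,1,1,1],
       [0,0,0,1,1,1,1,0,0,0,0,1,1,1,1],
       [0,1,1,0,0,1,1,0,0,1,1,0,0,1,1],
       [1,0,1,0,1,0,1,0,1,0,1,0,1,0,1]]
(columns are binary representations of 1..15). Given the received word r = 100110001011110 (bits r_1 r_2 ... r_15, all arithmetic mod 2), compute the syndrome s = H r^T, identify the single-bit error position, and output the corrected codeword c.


s = (1, 1, 0, 1)^T, error position = 13, corrected codeword c = 100110001011010

Compute s = H r^T mod 2 one row at a time:
  s_1 = 0 + 1 + 0 + 1 + 1 + 1 + 1 + 0 = 5 ≡ 1 (mod 2).
  s_2 = 1 + 1 + 0 + 0 + 1 + 1 + 1 + 0 = 5 ≡ 1 (mod 2).
  s_3 = 0 + 0 + 0 + 0 + 0 + 1 + 1 + 0 = 2 ≡ 0 (mod 2).
  s_4 = 1 + 0 + 1 + 0 + 1 + 1 + 1 + 0 = 5 ≡ 1 (mod 2).
s = (1, 1, 0, 1)^T — this equals column 13 of H (binary 1101), so error is at position 13.
Correct: flip bit 13 of r = 100110001011110 to get c = 100110001011010.


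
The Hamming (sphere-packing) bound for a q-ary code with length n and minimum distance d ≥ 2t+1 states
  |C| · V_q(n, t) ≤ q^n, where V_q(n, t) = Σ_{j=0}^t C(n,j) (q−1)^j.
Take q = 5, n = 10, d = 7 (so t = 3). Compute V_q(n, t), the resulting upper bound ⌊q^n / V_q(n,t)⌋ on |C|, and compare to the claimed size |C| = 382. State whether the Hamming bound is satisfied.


V_q(n, t) = 8441, q^n = 9765625, Hamming bound = 1156, |C| = 382 ≤ bound (satisfied).

Step 1: Compute V_q(n, t) = Σ_{j=0}^3 C(n, j) (q−1)^j.
  j = 0: C(10,0)·(4)^0 = 1·1 = 1.
  j = 1: C(10,1)·(4)^1 = 10·4 = 40.
  j = 2: C(10,2)·(4)^2 = 45·16 = 720.
  j = 3: C(10,3)·(4)^3 = 120·64 = 7680.
  V_q(n, t) = 1 + 40 + 720 + 7680 = 8441.
Step 2: q^n = 5^10 = 9765625.
Step 3: Hamming bound ⌊q^n / V_q(n,t)⌋ = ⌊9765625/8441⌋ = 1156.
Step 4: Compare |C| = 382 to 1156: satisfied.
The claimed |C| lies below the Hamming bound.


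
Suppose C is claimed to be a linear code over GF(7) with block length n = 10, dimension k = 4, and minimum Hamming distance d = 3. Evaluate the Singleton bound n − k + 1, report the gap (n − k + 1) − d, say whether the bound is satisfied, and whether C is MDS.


Singleton RHS = n − k + 1 = 7, slack = 4, bound satisfied, not MDS.

Singleton bound: d ≤ n − k + 1.
Here n = 10, k = 4, so n − k + 1 = 7.
Given d = 3, check d ≤ 7: YES.
Slack = (n − k + 1) − d = 4.
The code is NOT MDS (slack = 4 > 0).
Description: the claimed parameters are [10, 4, 3]_7; such a code would be non-MDS.


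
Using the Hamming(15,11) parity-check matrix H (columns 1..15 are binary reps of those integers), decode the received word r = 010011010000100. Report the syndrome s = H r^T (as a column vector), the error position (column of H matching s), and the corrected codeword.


s = (0, 1, 0, 0)^T, error position = 4, corrected codeword c = 010111010000100

Compute s = H r^T mod 2 one row at a time:
  s_1 = 1 + 0 + 0 + 0 + 0 + 1 + 0 + 0 = 2 ≡ 0 (mod 2).
  s_2 = 0 + 1 + 1 + 0 + 0 + 1 + 0 + 0 = 3 ≡ 1 (mod 2).
  s_3 = 1 + 0 + 1 + 0 + 0 + 0 + 0 + 0 = 2 ≡ 0 (mod 2).
  s_4 = 0 + 0 + 1 + 0 + 0 + 0 + 1 + 0 = 2 ≡ 0 (mod 2).
s = (0, 1, 0, 0)^T — this equals column 4 of H (binary 0100), so error is at position 4.
Correct: flip bit 4 of r = 010011010000100 to get c = 010111010000100.


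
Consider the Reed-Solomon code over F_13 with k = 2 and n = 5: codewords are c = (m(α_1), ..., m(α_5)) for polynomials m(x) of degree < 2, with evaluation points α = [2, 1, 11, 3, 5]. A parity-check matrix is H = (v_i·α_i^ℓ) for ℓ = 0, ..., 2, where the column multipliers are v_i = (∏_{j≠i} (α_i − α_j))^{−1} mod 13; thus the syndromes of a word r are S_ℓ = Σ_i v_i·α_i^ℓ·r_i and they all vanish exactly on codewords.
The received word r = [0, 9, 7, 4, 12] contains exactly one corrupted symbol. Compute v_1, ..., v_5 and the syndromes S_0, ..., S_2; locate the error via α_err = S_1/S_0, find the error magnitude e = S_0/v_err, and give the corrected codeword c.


S = (9, 8, 10), error at position 3, error magnitude e = 10, c = [0, 9, 10, 4, 12].

Step 1: column multipliers v_i = (∏_{j≠i}(α_i − α_j))^{−1} mod 13.
  i = 1 (α = 2): (2−1)(2−11)(2−3)(2−5) = 1·(−9)·(−1)·(−3) = −27 ≡ 12, so v_1 = 12^{−1} = 12 (mod 13).
  i = 2 (α = 1): (1−2)(1−11)(1−3)(1−5) = (−1)·(−10)·(−2)·(−4) = 80 ≡ 2, so v_2 = 2^{−1} = 7 (mod 13).
  i = 3 (α = 11): (11−2)(11−1)(11−3)(11−5) = 9·10·8·6 = 4320 ≡ 4, so v_3 = 4^{−1} = 10 (mod 13).
  i = 4 (α = 3): (3−2)(3−1)(3−11)(3−5) = 1·2·(−8)·(−2) = 32 ≡ 6, so v_4 = 6^{−1} = 11 (mod 13).
  i = 5 (α = 5): (5−2)(5−1)(5−11)(5−3) = 3·4·(−6)·2 = −144 ≡ 12, so v_5 = 12^{−1} = 12 (mod 13).
  v = [12, 7, 10, 11, 12].
Step 2: syndromes of r = [0, 9, 7, 4, 12] (all sums mod 13).
  S_0 = Σ v_i r_i = 12·0 + 7·9 + 10·7 + 11·4 + 12·12 = 321 ≡ 9.
  S_1 = Σ v_i α_i r_i = 12·2·0 + 7·1·9 + 10·11·7 + 11·3·4 + 12·5·12 = 1685 ≡ 8.
  α_i^2 mod 13 = [4, 1, 4, 9, 12].
  S_2 = Σ v_i α_i^2 r_i = 12·4·0 + 7·1·9 + 10·4·7 + 11·9·4 + 12·12·12 = 2467 ≡ 10.
  S = (9, 8, 10) ≠ 0, so r is not a codeword (an error is present).
Step 3: locate the error. For a single error e at position i, S_ℓ = v_i·e·α_i^ℓ, so α_err = S_1/S_0.
  S_0^{−1} = 9^{−1} = 3 (mod 13), so α_err = 8·3 = 24 ≡ 11 = α_3. Error position i = 3.
  Consistency check: S_2/S_1 = 10·5 = 50 ≡ 11 = α_err ✓ (single-error assumption holds).
Step 4: error magnitude e = S_0/v_3 = S_0·∏_{j≠3}(α_3 − α_j) = 9·4 = 36 ≡ 10 (mod 13).
Step 5: correct position 3: c_3 = r_3 − e = 7 − 10 ≡ 10 (mod 13). Hence c = [0, 9, 10, 4, 12].
  Check: interpolating c through the α_i gives m(x) = 5 + 4·x (degree < 2) with m(α_i) = c_i for every i, so c is indeed a codeword.
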